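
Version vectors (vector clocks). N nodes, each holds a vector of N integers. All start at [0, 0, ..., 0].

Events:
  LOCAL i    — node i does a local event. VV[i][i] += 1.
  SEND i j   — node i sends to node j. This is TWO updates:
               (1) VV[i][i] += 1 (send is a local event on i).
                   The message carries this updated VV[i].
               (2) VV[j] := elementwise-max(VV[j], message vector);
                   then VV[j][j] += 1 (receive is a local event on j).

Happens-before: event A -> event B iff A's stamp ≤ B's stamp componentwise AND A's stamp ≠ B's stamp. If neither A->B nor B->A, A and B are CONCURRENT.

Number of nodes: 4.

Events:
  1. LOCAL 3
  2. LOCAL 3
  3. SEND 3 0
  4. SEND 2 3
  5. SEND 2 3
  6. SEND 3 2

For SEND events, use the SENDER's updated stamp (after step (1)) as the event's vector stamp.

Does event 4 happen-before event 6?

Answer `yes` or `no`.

Initial: VV[0]=[0, 0, 0, 0]
Initial: VV[1]=[0, 0, 0, 0]
Initial: VV[2]=[0, 0, 0, 0]
Initial: VV[3]=[0, 0, 0, 0]
Event 1: LOCAL 3: VV[3][3]++ -> VV[3]=[0, 0, 0, 1]
Event 2: LOCAL 3: VV[3][3]++ -> VV[3]=[0, 0, 0, 2]
Event 3: SEND 3->0: VV[3][3]++ -> VV[3]=[0, 0, 0, 3], msg_vec=[0, 0, 0, 3]; VV[0]=max(VV[0],msg_vec) then VV[0][0]++ -> VV[0]=[1, 0, 0, 3]
Event 4: SEND 2->3: VV[2][2]++ -> VV[2]=[0, 0, 1, 0], msg_vec=[0, 0, 1, 0]; VV[3]=max(VV[3],msg_vec) then VV[3][3]++ -> VV[3]=[0, 0, 1, 4]
Event 5: SEND 2->3: VV[2][2]++ -> VV[2]=[0, 0, 2, 0], msg_vec=[0, 0, 2, 0]; VV[3]=max(VV[3],msg_vec) then VV[3][3]++ -> VV[3]=[0, 0, 2, 5]
Event 6: SEND 3->2: VV[3][3]++ -> VV[3]=[0, 0, 2, 6], msg_vec=[0, 0, 2, 6]; VV[2]=max(VV[2],msg_vec) then VV[2][2]++ -> VV[2]=[0, 0, 3, 6]
Event 4 stamp: [0, 0, 1, 0]
Event 6 stamp: [0, 0, 2, 6]
[0, 0, 1, 0] <= [0, 0, 2, 6]? True. Equal? False. Happens-before: True

Answer: yes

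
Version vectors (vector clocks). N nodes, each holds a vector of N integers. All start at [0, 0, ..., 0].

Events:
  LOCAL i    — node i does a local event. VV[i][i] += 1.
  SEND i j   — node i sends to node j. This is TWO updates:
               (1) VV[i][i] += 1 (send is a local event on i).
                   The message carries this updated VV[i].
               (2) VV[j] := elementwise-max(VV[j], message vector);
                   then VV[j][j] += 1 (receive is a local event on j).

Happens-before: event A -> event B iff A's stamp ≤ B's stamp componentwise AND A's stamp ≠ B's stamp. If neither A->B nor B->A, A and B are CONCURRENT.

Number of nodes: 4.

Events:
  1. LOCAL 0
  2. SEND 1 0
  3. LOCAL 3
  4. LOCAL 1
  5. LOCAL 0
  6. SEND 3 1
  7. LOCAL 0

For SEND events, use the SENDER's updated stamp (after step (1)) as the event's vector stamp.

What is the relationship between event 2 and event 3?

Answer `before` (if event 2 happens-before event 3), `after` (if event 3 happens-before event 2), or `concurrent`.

Answer: concurrent

Derivation:
Initial: VV[0]=[0, 0, 0, 0]
Initial: VV[1]=[0, 0, 0, 0]
Initial: VV[2]=[0, 0, 0, 0]
Initial: VV[3]=[0, 0, 0, 0]
Event 1: LOCAL 0: VV[0][0]++ -> VV[0]=[1, 0, 0, 0]
Event 2: SEND 1->0: VV[1][1]++ -> VV[1]=[0, 1, 0, 0], msg_vec=[0, 1, 0, 0]; VV[0]=max(VV[0],msg_vec) then VV[0][0]++ -> VV[0]=[2, 1, 0, 0]
Event 3: LOCAL 3: VV[3][3]++ -> VV[3]=[0, 0, 0, 1]
Event 4: LOCAL 1: VV[1][1]++ -> VV[1]=[0, 2, 0, 0]
Event 5: LOCAL 0: VV[0][0]++ -> VV[0]=[3, 1, 0, 0]
Event 6: SEND 3->1: VV[3][3]++ -> VV[3]=[0, 0, 0, 2], msg_vec=[0, 0, 0, 2]; VV[1]=max(VV[1],msg_vec) then VV[1][1]++ -> VV[1]=[0, 3, 0, 2]
Event 7: LOCAL 0: VV[0][0]++ -> VV[0]=[4, 1, 0, 0]
Event 2 stamp: [0, 1, 0, 0]
Event 3 stamp: [0, 0, 0, 1]
[0, 1, 0, 0] <= [0, 0, 0, 1]? False
[0, 0, 0, 1] <= [0, 1, 0, 0]? False
Relation: concurrent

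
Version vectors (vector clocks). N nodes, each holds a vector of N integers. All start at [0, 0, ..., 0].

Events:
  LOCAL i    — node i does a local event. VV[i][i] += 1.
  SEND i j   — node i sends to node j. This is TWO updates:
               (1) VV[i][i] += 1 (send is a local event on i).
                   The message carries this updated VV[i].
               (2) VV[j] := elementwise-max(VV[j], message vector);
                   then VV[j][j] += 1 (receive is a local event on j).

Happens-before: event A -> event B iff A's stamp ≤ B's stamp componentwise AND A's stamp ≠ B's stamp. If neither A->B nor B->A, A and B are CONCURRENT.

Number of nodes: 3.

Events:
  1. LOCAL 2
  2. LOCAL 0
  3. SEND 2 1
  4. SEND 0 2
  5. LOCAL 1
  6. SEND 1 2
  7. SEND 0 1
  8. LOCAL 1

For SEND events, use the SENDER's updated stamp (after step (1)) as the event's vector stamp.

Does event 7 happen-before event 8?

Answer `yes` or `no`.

Initial: VV[0]=[0, 0, 0]
Initial: VV[1]=[0, 0, 0]
Initial: VV[2]=[0, 0, 0]
Event 1: LOCAL 2: VV[2][2]++ -> VV[2]=[0, 0, 1]
Event 2: LOCAL 0: VV[0][0]++ -> VV[0]=[1, 0, 0]
Event 3: SEND 2->1: VV[2][2]++ -> VV[2]=[0, 0, 2], msg_vec=[0, 0, 2]; VV[1]=max(VV[1],msg_vec) then VV[1][1]++ -> VV[1]=[0, 1, 2]
Event 4: SEND 0->2: VV[0][0]++ -> VV[0]=[2, 0, 0], msg_vec=[2, 0, 0]; VV[2]=max(VV[2],msg_vec) then VV[2][2]++ -> VV[2]=[2, 0, 3]
Event 5: LOCAL 1: VV[1][1]++ -> VV[1]=[0, 2, 2]
Event 6: SEND 1->2: VV[1][1]++ -> VV[1]=[0, 3, 2], msg_vec=[0, 3, 2]; VV[2]=max(VV[2],msg_vec) then VV[2][2]++ -> VV[2]=[2, 3, 4]
Event 7: SEND 0->1: VV[0][0]++ -> VV[0]=[3, 0, 0], msg_vec=[3, 0, 0]; VV[1]=max(VV[1],msg_vec) then VV[1][1]++ -> VV[1]=[3, 4, 2]
Event 8: LOCAL 1: VV[1][1]++ -> VV[1]=[3, 5, 2]
Event 7 stamp: [3, 0, 0]
Event 8 stamp: [3, 5, 2]
[3, 0, 0] <= [3, 5, 2]? True. Equal? False. Happens-before: True

Answer: yes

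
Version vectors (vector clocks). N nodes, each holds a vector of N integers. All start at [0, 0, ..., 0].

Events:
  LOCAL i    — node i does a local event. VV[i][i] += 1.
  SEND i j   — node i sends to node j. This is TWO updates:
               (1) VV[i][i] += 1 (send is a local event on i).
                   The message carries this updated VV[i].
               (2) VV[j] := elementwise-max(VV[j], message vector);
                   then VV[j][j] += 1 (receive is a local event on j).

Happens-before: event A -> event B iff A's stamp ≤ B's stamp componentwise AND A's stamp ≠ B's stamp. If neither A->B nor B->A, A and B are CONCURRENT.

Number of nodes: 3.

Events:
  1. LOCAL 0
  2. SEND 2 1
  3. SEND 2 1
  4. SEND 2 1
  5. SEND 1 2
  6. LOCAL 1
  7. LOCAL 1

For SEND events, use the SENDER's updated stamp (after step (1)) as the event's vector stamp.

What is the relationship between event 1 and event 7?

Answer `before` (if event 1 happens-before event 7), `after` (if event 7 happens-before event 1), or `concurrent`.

Answer: concurrent

Derivation:
Initial: VV[0]=[0, 0, 0]
Initial: VV[1]=[0, 0, 0]
Initial: VV[2]=[0, 0, 0]
Event 1: LOCAL 0: VV[0][0]++ -> VV[0]=[1, 0, 0]
Event 2: SEND 2->1: VV[2][2]++ -> VV[2]=[0, 0, 1], msg_vec=[0, 0, 1]; VV[1]=max(VV[1],msg_vec) then VV[1][1]++ -> VV[1]=[0, 1, 1]
Event 3: SEND 2->1: VV[2][2]++ -> VV[2]=[0, 0, 2], msg_vec=[0, 0, 2]; VV[1]=max(VV[1],msg_vec) then VV[1][1]++ -> VV[1]=[0, 2, 2]
Event 4: SEND 2->1: VV[2][2]++ -> VV[2]=[0, 0, 3], msg_vec=[0, 0, 3]; VV[1]=max(VV[1],msg_vec) then VV[1][1]++ -> VV[1]=[0, 3, 3]
Event 5: SEND 1->2: VV[1][1]++ -> VV[1]=[0, 4, 3], msg_vec=[0, 4, 3]; VV[2]=max(VV[2],msg_vec) then VV[2][2]++ -> VV[2]=[0, 4, 4]
Event 6: LOCAL 1: VV[1][1]++ -> VV[1]=[0, 5, 3]
Event 7: LOCAL 1: VV[1][1]++ -> VV[1]=[0, 6, 3]
Event 1 stamp: [1, 0, 0]
Event 7 stamp: [0, 6, 3]
[1, 0, 0] <= [0, 6, 3]? False
[0, 6, 3] <= [1, 0, 0]? False
Relation: concurrent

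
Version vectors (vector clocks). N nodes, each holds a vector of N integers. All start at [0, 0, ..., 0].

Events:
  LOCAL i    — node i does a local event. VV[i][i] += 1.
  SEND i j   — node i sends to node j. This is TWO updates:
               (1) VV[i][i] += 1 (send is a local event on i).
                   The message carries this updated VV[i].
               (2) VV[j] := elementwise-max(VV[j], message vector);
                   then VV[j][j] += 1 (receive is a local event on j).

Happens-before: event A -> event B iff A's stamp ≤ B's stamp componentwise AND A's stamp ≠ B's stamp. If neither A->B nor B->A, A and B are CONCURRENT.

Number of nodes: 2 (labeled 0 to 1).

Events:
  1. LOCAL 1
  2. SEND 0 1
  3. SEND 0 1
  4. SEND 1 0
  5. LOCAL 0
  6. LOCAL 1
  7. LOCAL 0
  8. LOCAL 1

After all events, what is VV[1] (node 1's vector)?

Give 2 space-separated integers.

Initial: VV[0]=[0, 0]
Initial: VV[1]=[0, 0]
Event 1: LOCAL 1: VV[1][1]++ -> VV[1]=[0, 1]
Event 2: SEND 0->1: VV[0][0]++ -> VV[0]=[1, 0], msg_vec=[1, 0]; VV[1]=max(VV[1],msg_vec) then VV[1][1]++ -> VV[1]=[1, 2]
Event 3: SEND 0->1: VV[0][0]++ -> VV[0]=[2, 0], msg_vec=[2, 0]; VV[1]=max(VV[1],msg_vec) then VV[1][1]++ -> VV[1]=[2, 3]
Event 4: SEND 1->0: VV[1][1]++ -> VV[1]=[2, 4], msg_vec=[2, 4]; VV[0]=max(VV[0],msg_vec) then VV[0][0]++ -> VV[0]=[3, 4]
Event 5: LOCAL 0: VV[0][0]++ -> VV[0]=[4, 4]
Event 6: LOCAL 1: VV[1][1]++ -> VV[1]=[2, 5]
Event 7: LOCAL 0: VV[0][0]++ -> VV[0]=[5, 4]
Event 8: LOCAL 1: VV[1][1]++ -> VV[1]=[2, 6]
Final vectors: VV[0]=[5, 4]; VV[1]=[2, 6]

Answer: 2 6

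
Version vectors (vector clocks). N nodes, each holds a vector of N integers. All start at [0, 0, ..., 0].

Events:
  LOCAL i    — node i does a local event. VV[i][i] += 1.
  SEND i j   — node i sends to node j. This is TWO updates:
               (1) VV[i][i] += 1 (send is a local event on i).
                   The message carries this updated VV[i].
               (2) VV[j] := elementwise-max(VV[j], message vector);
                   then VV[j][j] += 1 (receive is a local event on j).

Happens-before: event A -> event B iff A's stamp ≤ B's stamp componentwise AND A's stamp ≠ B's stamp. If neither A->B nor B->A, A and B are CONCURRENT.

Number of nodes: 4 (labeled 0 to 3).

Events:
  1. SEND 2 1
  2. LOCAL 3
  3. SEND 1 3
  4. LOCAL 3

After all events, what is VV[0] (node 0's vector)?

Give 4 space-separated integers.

Initial: VV[0]=[0, 0, 0, 0]
Initial: VV[1]=[0, 0, 0, 0]
Initial: VV[2]=[0, 0, 0, 0]
Initial: VV[3]=[0, 0, 0, 0]
Event 1: SEND 2->1: VV[2][2]++ -> VV[2]=[0, 0, 1, 0], msg_vec=[0, 0, 1, 0]; VV[1]=max(VV[1],msg_vec) then VV[1][1]++ -> VV[1]=[0, 1, 1, 0]
Event 2: LOCAL 3: VV[3][3]++ -> VV[3]=[0, 0, 0, 1]
Event 3: SEND 1->3: VV[1][1]++ -> VV[1]=[0, 2, 1, 0], msg_vec=[0, 2, 1, 0]; VV[3]=max(VV[3],msg_vec) then VV[3][3]++ -> VV[3]=[0, 2, 1, 2]
Event 4: LOCAL 3: VV[3][3]++ -> VV[3]=[0, 2, 1, 3]
Final vectors: VV[0]=[0, 0, 0, 0]; VV[1]=[0, 2, 1, 0]; VV[2]=[0, 0, 1, 0]; VV[3]=[0, 2, 1, 3]

Answer: 0 0 0 0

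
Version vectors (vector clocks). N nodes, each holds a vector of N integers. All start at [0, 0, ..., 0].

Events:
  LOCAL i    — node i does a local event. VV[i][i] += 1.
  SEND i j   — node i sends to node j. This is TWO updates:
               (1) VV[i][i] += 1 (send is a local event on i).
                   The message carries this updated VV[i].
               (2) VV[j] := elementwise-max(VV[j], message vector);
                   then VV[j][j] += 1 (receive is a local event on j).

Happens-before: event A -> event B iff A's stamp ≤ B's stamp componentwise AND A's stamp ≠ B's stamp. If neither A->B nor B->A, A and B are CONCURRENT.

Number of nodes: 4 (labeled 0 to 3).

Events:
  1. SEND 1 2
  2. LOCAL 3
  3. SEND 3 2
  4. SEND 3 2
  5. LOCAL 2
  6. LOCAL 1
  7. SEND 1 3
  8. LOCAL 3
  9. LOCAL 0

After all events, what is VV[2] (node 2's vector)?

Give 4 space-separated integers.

Initial: VV[0]=[0, 0, 0, 0]
Initial: VV[1]=[0, 0, 0, 0]
Initial: VV[2]=[0, 0, 0, 0]
Initial: VV[3]=[0, 0, 0, 0]
Event 1: SEND 1->2: VV[1][1]++ -> VV[1]=[0, 1, 0, 0], msg_vec=[0, 1, 0, 0]; VV[2]=max(VV[2],msg_vec) then VV[2][2]++ -> VV[2]=[0, 1, 1, 0]
Event 2: LOCAL 3: VV[3][3]++ -> VV[3]=[0, 0, 0, 1]
Event 3: SEND 3->2: VV[3][3]++ -> VV[3]=[0, 0, 0, 2], msg_vec=[0, 0, 0, 2]; VV[2]=max(VV[2],msg_vec) then VV[2][2]++ -> VV[2]=[0, 1, 2, 2]
Event 4: SEND 3->2: VV[3][3]++ -> VV[3]=[0, 0, 0, 3], msg_vec=[0, 0, 0, 3]; VV[2]=max(VV[2],msg_vec) then VV[2][2]++ -> VV[2]=[0, 1, 3, 3]
Event 5: LOCAL 2: VV[2][2]++ -> VV[2]=[0, 1, 4, 3]
Event 6: LOCAL 1: VV[1][1]++ -> VV[1]=[0, 2, 0, 0]
Event 7: SEND 1->3: VV[1][1]++ -> VV[1]=[0, 3, 0, 0], msg_vec=[0, 3, 0, 0]; VV[3]=max(VV[3],msg_vec) then VV[3][3]++ -> VV[3]=[0, 3, 0, 4]
Event 8: LOCAL 3: VV[3][3]++ -> VV[3]=[0, 3, 0, 5]
Event 9: LOCAL 0: VV[0][0]++ -> VV[0]=[1, 0, 0, 0]
Final vectors: VV[0]=[1, 0, 0, 0]; VV[1]=[0, 3, 0, 0]; VV[2]=[0, 1, 4, 3]; VV[3]=[0, 3, 0, 5]

Answer: 0 1 4 3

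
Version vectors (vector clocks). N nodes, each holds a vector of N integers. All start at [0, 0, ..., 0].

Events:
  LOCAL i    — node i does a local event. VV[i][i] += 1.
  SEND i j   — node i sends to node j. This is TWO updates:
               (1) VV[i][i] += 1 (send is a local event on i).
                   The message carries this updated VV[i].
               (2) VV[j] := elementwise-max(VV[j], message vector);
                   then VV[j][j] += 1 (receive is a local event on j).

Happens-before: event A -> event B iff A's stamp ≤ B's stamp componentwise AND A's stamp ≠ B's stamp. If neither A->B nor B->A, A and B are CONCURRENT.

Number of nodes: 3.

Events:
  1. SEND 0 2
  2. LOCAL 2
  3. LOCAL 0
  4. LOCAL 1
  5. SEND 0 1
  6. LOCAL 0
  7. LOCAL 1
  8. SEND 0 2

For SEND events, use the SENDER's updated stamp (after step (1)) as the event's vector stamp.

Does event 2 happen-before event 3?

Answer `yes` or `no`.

Initial: VV[0]=[0, 0, 0]
Initial: VV[1]=[0, 0, 0]
Initial: VV[2]=[0, 0, 0]
Event 1: SEND 0->2: VV[0][0]++ -> VV[0]=[1, 0, 0], msg_vec=[1, 0, 0]; VV[2]=max(VV[2],msg_vec) then VV[2][2]++ -> VV[2]=[1, 0, 1]
Event 2: LOCAL 2: VV[2][2]++ -> VV[2]=[1, 0, 2]
Event 3: LOCAL 0: VV[0][0]++ -> VV[0]=[2, 0, 0]
Event 4: LOCAL 1: VV[1][1]++ -> VV[1]=[0, 1, 0]
Event 5: SEND 0->1: VV[0][0]++ -> VV[0]=[3, 0, 0], msg_vec=[3, 0, 0]; VV[1]=max(VV[1],msg_vec) then VV[1][1]++ -> VV[1]=[3, 2, 0]
Event 6: LOCAL 0: VV[0][0]++ -> VV[0]=[4, 0, 0]
Event 7: LOCAL 1: VV[1][1]++ -> VV[1]=[3, 3, 0]
Event 8: SEND 0->2: VV[0][0]++ -> VV[0]=[5, 0, 0], msg_vec=[5, 0, 0]; VV[2]=max(VV[2],msg_vec) then VV[2][2]++ -> VV[2]=[5, 0, 3]
Event 2 stamp: [1, 0, 2]
Event 3 stamp: [2, 0, 0]
[1, 0, 2] <= [2, 0, 0]? False. Equal? False. Happens-before: False

Answer: no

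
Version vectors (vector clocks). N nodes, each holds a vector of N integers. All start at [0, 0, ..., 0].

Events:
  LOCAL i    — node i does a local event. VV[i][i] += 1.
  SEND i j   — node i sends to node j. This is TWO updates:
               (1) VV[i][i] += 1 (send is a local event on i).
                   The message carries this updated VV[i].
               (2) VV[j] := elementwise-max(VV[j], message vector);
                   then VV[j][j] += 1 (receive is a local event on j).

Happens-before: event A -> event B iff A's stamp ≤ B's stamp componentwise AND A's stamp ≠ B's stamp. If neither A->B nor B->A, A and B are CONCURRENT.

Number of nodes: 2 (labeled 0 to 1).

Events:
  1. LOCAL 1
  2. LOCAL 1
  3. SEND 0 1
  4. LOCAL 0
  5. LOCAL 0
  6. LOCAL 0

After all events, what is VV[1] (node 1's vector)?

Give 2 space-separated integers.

Initial: VV[0]=[0, 0]
Initial: VV[1]=[0, 0]
Event 1: LOCAL 1: VV[1][1]++ -> VV[1]=[0, 1]
Event 2: LOCAL 1: VV[1][1]++ -> VV[1]=[0, 2]
Event 3: SEND 0->1: VV[0][0]++ -> VV[0]=[1, 0], msg_vec=[1, 0]; VV[1]=max(VV[1],msg_vec) then VV[1][1]++ -> VV[1]=[1, 3]
Event 4: LOCAL 0: VV[0][0]++ -> VV[0]=[2, 0]
Event 5: LOCAL 0: VV[0][0]++ -> VV[0]=[3, 0]
Event 6: LOCAL 0: VV[0][0]++ -> VV[0]=[4, 0]
Final vectors: VV[0]=[4, 0]; VV[1]=[1, 3]

Answer: 1 3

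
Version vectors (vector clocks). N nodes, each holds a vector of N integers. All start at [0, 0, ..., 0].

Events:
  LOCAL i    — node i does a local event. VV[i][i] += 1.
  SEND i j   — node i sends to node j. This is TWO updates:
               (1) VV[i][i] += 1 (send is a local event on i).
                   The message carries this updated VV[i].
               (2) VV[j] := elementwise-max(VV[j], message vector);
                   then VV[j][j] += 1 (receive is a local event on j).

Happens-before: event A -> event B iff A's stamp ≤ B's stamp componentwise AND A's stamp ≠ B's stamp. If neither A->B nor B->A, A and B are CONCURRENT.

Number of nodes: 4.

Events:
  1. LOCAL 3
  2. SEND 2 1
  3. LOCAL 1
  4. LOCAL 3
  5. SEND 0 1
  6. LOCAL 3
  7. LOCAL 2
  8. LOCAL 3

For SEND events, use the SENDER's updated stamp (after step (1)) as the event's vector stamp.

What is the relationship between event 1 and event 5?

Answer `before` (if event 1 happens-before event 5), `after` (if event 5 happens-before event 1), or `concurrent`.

Initial: VV[0]=[0, 0, 0, 0]
Initial: VV[1]=[0, 0, 0, 0]
Initial: VV[2]=[0, 0, 0, 0]
Initial: VV[3]=[0, 0, 0, 0]
Event 1: LOCAL 3: VV[3][3]++ -> VV[3]=[0, 0, 0, 1]
Event 2: SEND 2->1: VV[2][2]++ -> VV[2]=[0, 0, 1, 0], msg_vec=[0, 0, 1, 0]; VV[1]=max(VV[1],msg_vec) then VV[1][1]++ -> VV[1]=[0, 1, 1, 0]
Event 3: LOCAL 1: VV[1][1]++ -> VV[1]=[0, 2, 1, 0]
Event 4: LOCAL 3: VV[3][3]++ -> VV[3]=[0, 0, 0, 2]
Event 5: SEND 0->1: VV[0][0]++ -> VV[0]=[1, 0, 0, 0], msg_vec=[1, 0, 0, 0]; VV[1]=max(VV[1],msg_vec) then VV[1][1]++ -> VV[1]=[1, 3, 1, 0]
Event 6: LOCAL 3: VV[3][3]++ -> VV[3]=[0, 0, 0, 3]
Event 7: LOCAL 2: VV[2][2]++ -> VV[2]=[0, 0, 2, 0]
Event 8: LOCAL 3: VV[3][3]++ -> VV[3]=[0, 0, 0, 4]
Event 1 stamp: [0, 0, 0, 1]
Event 5 stamp: [1, 0, 0, 0]
[0, 0, 0, 1] <= [1, 0, 0, 0]? False
[1, 0, 0, 0] <= [0, 0, 0, 1]? False
Relation: concurrent

Answer: concurrent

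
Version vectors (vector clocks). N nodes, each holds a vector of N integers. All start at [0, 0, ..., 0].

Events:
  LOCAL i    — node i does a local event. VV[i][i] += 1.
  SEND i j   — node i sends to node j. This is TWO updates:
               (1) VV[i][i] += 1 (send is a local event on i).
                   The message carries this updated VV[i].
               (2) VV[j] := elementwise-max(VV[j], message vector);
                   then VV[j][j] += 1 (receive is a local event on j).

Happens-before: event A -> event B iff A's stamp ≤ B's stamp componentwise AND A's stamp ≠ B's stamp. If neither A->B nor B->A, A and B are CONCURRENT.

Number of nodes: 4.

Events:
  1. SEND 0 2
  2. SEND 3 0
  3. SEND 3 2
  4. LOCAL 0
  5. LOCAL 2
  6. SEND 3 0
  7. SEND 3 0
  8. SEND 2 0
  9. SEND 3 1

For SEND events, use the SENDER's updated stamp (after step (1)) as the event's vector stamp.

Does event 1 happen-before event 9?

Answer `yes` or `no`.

Initial: VV[0]=[0, 0, 0, 0]
Initial: VV[1]=[0, 0, 0, 0]
Initial: VV[2]=[0, 0, 0, 0]
Initial: VV[3]=[0, 0, 0, 0]
Event 1: SEND 0->2: VV[0][0]++ -> VV[0]=[1, 0, 0, 0], msg_vec=[1, 0, 0, 0]; VV[2]=max(VV[2],msg_vec) then VV[2][2]++ -> VV[2]=[1, 0, 1, 0]
Event 2: SEND 3->0: VV[3][3]++ -> VV[3]=[0, 0, 0, 1], msg_vec=[0, 0, 0, 1]; VV[0]=max(VV[0],msg_vec) then VV[0][0]++ -> VV[0]=[2, 0, 0, 1]
Event 3: SEND 3->2: VV[3][3]++ -> VV[3]=[0, 0, 0, 2], msg_vec=[0, 0, 0, 2]; VV[2]=max(VV[2],msg_vec) then VV[2][2]++ -> VV[2]=[1, 0, 2, 2]
Event 4: LOCAL 0: VV[0][0]++ -> VV[0]=[3, 0, 0, 1]
Event 5: LOCAL 2: VV[2][2]++ -> VV[2]=[1, 0, 3, 2]
Event 6: SEND 3->0: VV[3][3]++ -> VV[3]=[0, 0, 0, 3], msg_vec=[0, 0, 0, 3]; VV[0]=max(VV[0],msg_vec) then VV[0][0]++ -> VV[0]=[4, 0, 0, 3]
Event 7: SEND 3->0: VV[3][3]++ -> VV[3]=[0, 0, 0, 4], msg_vec=[0, 0, 0, 4]; VV[0]=max(VV[0],msg_vec) then VV[0][0]++ -> VV[0]=[5, 0, 0, 4]
Event 8: SEND 2->0: VV[2][2]++ -> VV[2]=[1, 0, 4, 2], msg_vec=[1, 0, 4, 2]; VV[0]=max(VV[0],msg_vec) then VV[0][0]++ -> VV[0]=[6, 0, 4, 4]
Event 9: SEND 3->1: VV[3][3]++ -> VV[3]=[0, 0, 0, 5], msg_vec=[0, 0, 0, 5]; VV[1]=max(VV[1],msg_vec) then VV[1][1]++ -> VV[1]=[0, 1, 0, 5]
Event 1 stamp: [1, 0, 0, 0]
Event 9 stamp: [0, 0, 0, 5]
[1, 0, 0, 0] <= [0, 0, 0, 5]? False. Equal? False. Happens-before: False

Answer: no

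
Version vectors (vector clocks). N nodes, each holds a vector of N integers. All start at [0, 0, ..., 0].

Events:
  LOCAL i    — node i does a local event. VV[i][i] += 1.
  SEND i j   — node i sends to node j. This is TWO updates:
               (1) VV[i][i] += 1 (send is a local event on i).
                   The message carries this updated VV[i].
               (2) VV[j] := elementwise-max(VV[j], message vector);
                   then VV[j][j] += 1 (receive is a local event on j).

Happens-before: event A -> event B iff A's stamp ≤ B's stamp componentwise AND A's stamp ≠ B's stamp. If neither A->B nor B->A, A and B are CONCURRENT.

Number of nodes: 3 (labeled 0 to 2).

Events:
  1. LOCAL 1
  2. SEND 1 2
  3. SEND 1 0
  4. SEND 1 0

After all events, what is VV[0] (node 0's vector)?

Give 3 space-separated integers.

Initial: VV[0]=[0, 0, 0]
Initial: VV[1]=[0, 0, 0]
Initial: VV[2]=[0, 0, 0]
Event 1: LOCAL 1: VV[1][1]++ -> VV[1]=[0, 1, 0]
Event 2: SEND 1->2: VV[1][1]++ -> VV[1]=[0, 2, 0], msg_vec=[0, 2, 0]; VV[2]=max(VV[2],msg_vec) then VV[2][2]++ -> VV[2]=[0, 2, 1]
Event 3: SEND 1->0: VV[1][1]++ -> VV[1]=[0, 3, 0], msg_vec=[0, 3, 0]; VV[0]=max(VV[0],msg_vec) then VV[0][0]++ -> VV[0]=[1, 3, 0]
Event 4: SEND 1->0: VV[1][1]++ -> VV[1]=[0, 4, 0], msg_vec=[0, 4, 0]; VV[0]=max(VV[0],msg_vec) then VV[0][0]++ -> VV[0]=[2, 4, 0]
Final vectors: VV[0]=[2, 4, 0]; VV[1]=[0, 4, 0]; VV[2]=[0, 2, 1]

Answer: 2 4 0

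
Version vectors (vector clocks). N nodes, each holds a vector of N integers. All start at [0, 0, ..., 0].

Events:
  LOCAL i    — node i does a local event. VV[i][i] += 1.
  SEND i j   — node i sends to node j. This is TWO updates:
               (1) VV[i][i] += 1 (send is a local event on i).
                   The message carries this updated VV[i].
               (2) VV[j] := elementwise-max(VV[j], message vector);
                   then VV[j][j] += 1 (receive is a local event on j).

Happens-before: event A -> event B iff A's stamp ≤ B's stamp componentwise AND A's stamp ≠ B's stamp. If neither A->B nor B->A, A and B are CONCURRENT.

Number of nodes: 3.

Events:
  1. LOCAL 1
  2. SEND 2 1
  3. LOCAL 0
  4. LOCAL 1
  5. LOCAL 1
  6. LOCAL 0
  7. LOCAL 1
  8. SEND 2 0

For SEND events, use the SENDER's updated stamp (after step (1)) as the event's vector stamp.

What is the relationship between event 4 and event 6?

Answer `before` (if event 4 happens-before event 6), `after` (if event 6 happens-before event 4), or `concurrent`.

Initial: VV[0]=[0, 0, 0]
Initial: VV[1]=[0, 0, 0]
Initial: VV[2]=[0, 0, 0]
Event 1: LOCAL 1: VV[1][1]++ -> VV[1]=[0, 1, 0]
Event 2: SEND 2->1: VV[2][2]++ -> VV[2]=[0, 0, 1], msg_vec=[0, 0, 1]; VV[1]=max(VV[1],msg_vec) then VV[1][1]++ -> VV[1]=[0, 2, 1]
Event 3: LOCAL 0: VV[0][0]++ -> VV[0]=[1, 0, 0]
Event 4: LOCAL 1: VV[1][1]++ -> VV[1]=[0, 3, 1]
Event 5: LOCAL 1: VV[1][1]++ -> VV[1]=[0, 4, 1]
Event 6: LOCAL 0: VV[0][0]++ -> VV[0]=[2, 0, 0]
Event 7: LOCAL 1: VV[1][1]++ -> VV[1]=[0, 5, 1]
Event 8: SEND 2->0: VV[2][2]++ -> VV[2]=[0, 0, 2], msg_vec=[0, 0, 2]; VV[0]=max(VV[0],msg_vec) then VV[0][0]++ -> VV[0]=[3, 0, 2]
Event 4 stamp: [0, 3, 1]
Event 6 stamp: [2, 0, 0]
[0, 3, 1] <= [2, 0, 0]? False
[2, 0, 0] <= [0, 3, 1]? False
Relation: concurrent

Answer: concurrent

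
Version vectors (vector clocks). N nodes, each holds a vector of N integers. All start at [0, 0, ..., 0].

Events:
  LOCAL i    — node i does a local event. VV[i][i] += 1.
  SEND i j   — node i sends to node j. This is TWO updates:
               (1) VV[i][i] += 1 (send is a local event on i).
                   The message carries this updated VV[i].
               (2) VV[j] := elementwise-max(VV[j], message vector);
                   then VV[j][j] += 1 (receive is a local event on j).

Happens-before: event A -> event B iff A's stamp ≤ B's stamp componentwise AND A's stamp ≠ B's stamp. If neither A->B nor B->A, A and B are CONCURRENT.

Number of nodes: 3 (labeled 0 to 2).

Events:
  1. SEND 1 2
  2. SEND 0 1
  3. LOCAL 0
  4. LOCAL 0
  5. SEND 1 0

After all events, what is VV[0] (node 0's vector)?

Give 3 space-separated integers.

Initial: VV[0]=[0, 0, 0]
Initial: VV[1]=[0, 0, 0]
Initial: VV[2]=[0, 0, 0]
Event 1: SEND 1->2: VV[1][1]++ -> VV[1]=[0, 1, 0], msg_vec=[0, 1, 0]; VV[2]=max(VV[2],msg_vec) then VV[2][2]++ -> VV[2]=[0, 1, 1]
Event 2: SEND 0->1: VV[0][0]++ -> VV[0]=[1, 0, 0], msg_vec=[1, 0, 0]; VV[1]=max(VV[1],msg_vec) then VV[1][1]++ -> VV[1]=[1, 2, 0]
Event 3: LOCAL 0: VV[0][0]++ -> VV[0]=[2, 0, 0]
Event 4: LOCAL 0: VV[0][0]++ -> VV[0]=[3, 0, 0]
Event 5: SEND 1->0: VV[1][1]++ -> VV[1]=[1, 3, 0], msg_vec=[1, 3, 0]; VV[0]=max(VV[0],msg_vec) then VV[0][0]++ -> VV[0]=[4, 3, 0]
Final vectors: VV[0]=[4, 3, 0]; VV[1]=[1, 3, 0]; VV[2]=[0, 1, 1]

Answer: 4 3 0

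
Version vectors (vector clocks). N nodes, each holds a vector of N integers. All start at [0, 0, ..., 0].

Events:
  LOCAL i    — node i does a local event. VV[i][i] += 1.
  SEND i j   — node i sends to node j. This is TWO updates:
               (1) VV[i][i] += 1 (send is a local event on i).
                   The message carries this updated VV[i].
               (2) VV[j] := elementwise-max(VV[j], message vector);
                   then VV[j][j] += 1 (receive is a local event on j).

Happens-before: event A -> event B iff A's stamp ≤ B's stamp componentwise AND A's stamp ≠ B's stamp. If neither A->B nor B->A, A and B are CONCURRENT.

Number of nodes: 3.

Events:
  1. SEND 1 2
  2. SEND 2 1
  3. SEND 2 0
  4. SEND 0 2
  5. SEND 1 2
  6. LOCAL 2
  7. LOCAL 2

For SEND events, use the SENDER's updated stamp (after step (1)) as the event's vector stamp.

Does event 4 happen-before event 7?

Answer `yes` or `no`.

Initial: VV[0]=[0, 0, 0]
Initial: VV[1]=[0, 0, 0]
Initial: VV[2]=[0, 0, 0]
Event 1: SEND 1->2: VV[1][1]++ -> VV[1]=[0, 1, 0], msg_vec=[0, 1, 0]; VV[2]=max(VV[2],msg_vec) then VV[2][2]++ -> VV[2]=[0, 1, 1]
Event 2: SEND 2->1: VV[2][2]++ -> VV[2]=[0, 1, 2], msg_vec=[0, 1, 2]; VV[1]=max(VV[1],msg_vec) then VV[1][1]++ -> VV[1]=[0, 2, 2]
Event 3: SEND 2->0: VV[2][2]++ -> VV[2]=[0, 1, 3], msg_vec=[0, 1, 3]; VV[0]=max(VV[0],msg_vec) then VV[0][0]++ -> VV[0]=[1, 1, 3]
Event 4: SEND 0->2: VV[0][0]++ -> VV[0]=[2, 1, 3], msg_vec=[2, 1, 3]; VV[2]=max(VV[2],msg_vec) then VV[2][2]++ -> VV[2]=[2, 1, 4]
Event 5: SEND 1->2: VV[1][1]++ -> VV[1]=[0, 3, 2], msg_vec=[0, 3, 2]; VV[2]=max(VV[2],msg_vec) then VV[2][2]++ -> VV[2]=[2, 3, 5]
Event 6: LOCAL 2: VV[2][2]++ -> VV[2]=[2, 3, 6]
Event 7: LOCAL 2: VV[2][2]++ -> VV[2]=[2, 3, 7]
Event 4 stamp: [2, 1, 3]
Event 7 stamp: [2, 3, 7]
[2, 1, 3] <= [2, 3, 7]? True. Equal? False. Happens-before: True

Answer: yes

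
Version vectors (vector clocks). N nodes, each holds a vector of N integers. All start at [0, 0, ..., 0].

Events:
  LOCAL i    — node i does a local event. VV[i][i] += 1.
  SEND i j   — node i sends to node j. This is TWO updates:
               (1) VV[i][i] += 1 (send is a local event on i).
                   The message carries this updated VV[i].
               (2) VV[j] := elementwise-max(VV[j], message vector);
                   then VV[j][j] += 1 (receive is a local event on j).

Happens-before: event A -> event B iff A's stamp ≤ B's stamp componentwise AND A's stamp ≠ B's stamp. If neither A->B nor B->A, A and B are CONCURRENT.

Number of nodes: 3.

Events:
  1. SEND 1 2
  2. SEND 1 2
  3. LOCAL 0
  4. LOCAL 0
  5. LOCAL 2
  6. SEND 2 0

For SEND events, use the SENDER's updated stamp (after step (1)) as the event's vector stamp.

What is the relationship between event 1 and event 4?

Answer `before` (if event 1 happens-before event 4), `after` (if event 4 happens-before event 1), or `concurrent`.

Answer: concurrent

Derivation:
Initial: VV[0]=[0, 0, 0]
Initial: VV[1]=[0, 0, 0]
Initial: VV[2]=[0, 0, 0]
Event 1: SEND 1->2: VV[1][1]++ -> VV[1]=[0, 1, 0], msg_vec=[0, 1, 0]; VV[2]=max(VV[2],msg_vec) then VV[2][2]++ -> VV[2]=[0, 1, 1]
Event 2: SEND 1->2: VV[1][1]++ -> VV[1]=[0, 2, 0], msg_vec=[0, 2, 0]; VV[2]=max(VV[2],msg_vec) then VV[2][2]++ -> VV[2]=[0, 2, 2]
Event 3: LOCAL 0: VV[0][0]++ -> VV[0]=[1, 0, 0]
Event 4: LOCAL 0: VV[0][0]++ -> VV[0]=[2, 0, 0]
Event 5: LOCAL 2: VV[2][2]++ -> VV[2]=[0, 2, 3]
Event 6: SEND 2->0: VV[2][2]++ -> VV[2]=[0, 2, 4], msg_vec=[0, 2, 4]; VV[0]=max(VV[0],msg_vec) then VV[0][0]++ -> VV[0]=[3, 2, 4]
Event 1 stamp: [0, 1, 0]
Event 4 stamp: [2, 0, 0]
[0, 1, 0] <= [2, 0, 0]? False
[2, 0, 0] <= [0, 1, 0]? False
Relation: concurrent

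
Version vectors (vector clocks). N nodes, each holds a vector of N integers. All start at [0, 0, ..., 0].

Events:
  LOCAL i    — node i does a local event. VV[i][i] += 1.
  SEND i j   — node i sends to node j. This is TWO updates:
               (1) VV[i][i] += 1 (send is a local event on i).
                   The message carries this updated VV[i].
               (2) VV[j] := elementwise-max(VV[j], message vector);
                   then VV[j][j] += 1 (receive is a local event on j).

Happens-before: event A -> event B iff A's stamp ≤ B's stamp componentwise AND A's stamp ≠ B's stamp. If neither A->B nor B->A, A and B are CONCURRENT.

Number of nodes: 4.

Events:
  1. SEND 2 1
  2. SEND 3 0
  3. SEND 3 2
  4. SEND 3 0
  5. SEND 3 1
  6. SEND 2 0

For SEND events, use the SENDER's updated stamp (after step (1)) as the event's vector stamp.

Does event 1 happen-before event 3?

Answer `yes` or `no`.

Answer: no

Derivation:
Initial: VV[0]=[0, 0, 0, 0]
Initial: VV[1]=[0, 0, 0, 0]
Initial: VV[2]=[0, 0, 0, 0]
Initial: VV[3]=[0, 0, 0, 0]
Event 1: SEND 2->1: VV[2][2]++ -> VV[2]=[0, 0, 1, 0], msg_vec=[0, 0, 1, 0]; VV[1]=max(VV[1],msg_vec) then VV[1][1]++ -> VV[1]=[0, 1, 1, 0]
Event 2: SEND 3->0: VV[3][3]++ -> VV[3]=[0, 0, 0, 1], msg_vec=[0, 0, 0, 1]; VV[0]=max(VV[0],msg_vec) then VV[0][0]++ -> VV[0]=[1, 0, 0, 1]
Event 3: SEND 3->2: VV[3][3]++ -> VV[3]=[0, 0, 0, 2], msg_vec=[0, 0, 0, 2]; VV[2]=max(VV[2],msg_vec) then VV[2][2]++ -> VV[2]=[0, 0, 2, 2]
Event 4: SEND 3->0: VV[3][3]++ -> VV[3]=[0, 0, 0, 3], msg_vec=[0, 0, 0, 3]; VV[0]=max(VV[0],msg_vec) then VV[0][0]++ -> VV[0]=[2, 0, 0, 3]
Event 5: SEND 3->1: VV[3][3]++ -> VV[3]=[0, 0, 0, 4], msg_vec=[0, 0, 0, 4]; VV[1]=max(VV[1],msg_vec) then VV[1][1]++ -> VV[1]=[0, 2, 1, 4]
Event 6: SEND 2->0: VV[2][2]++ -> VV[2]=[0, 0, 3, 2], msg_vec=[0, 0, 3, 2]; VV[0]=max(VV[0],msg_vec) then VV[0][0]++ -> VV[0]=[3, 0, 3, 3]
Event 1 stamp: [0, 0, 1, 0]
Event 3 stamp: [0, 0, 0, 2]
[0, 0, 1, 0] <= [0, 0, 0, 2]? False. Equal? False. Happens-before: False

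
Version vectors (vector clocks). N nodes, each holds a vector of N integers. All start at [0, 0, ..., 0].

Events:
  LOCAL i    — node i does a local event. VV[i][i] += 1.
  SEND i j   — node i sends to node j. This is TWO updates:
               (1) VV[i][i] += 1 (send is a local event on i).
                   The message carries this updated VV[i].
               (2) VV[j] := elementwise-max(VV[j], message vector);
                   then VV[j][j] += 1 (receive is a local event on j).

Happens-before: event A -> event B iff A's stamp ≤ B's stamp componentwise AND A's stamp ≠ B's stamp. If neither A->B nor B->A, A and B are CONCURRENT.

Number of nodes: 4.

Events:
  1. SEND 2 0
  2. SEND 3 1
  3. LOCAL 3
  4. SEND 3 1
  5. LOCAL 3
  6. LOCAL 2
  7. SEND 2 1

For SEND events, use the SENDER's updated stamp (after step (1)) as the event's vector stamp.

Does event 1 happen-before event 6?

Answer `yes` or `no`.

Answer: yes

Derivation:
Initial: VV[0]=[0, 0, 0, 0]
Initial: VV[1]=[0, 0, 0, 0]
Initial: VV[2]=[0, 0, 0, 0]
Initial: VV[3]=[0, 0, 0, 0]
Event 1: SEND 2->0: VV[2][2]++ -> VV[2]=[0, 0, 1, 0], msg_vec=[0, 0, 1, 0]; VV[0]=max(VV[0],msg_vec) then VV[0][0]++ -> VV[0]=[1, 0, 1, 0]
Event 2: SEND 3->1: VV[3][3]++ -> VV[3]=[0, 0, 0, 1], msg_vec=[0, 0, 0, 1]; VV[1]=max(VV[1],msg_vec) then VV[1][1]++ -> VV[1]=[0, 1, 0, 1]
Event 3: LOCAL 3: VV[3][3]++ -> VV[3]=[0, 0, 0, 2]
Event 4: SEND 3->1: VV[3][3]++ -> VV[3]=[0, 0, 0, 3], msg_vec=[0, 0, 0, 3]; VV[1]=max(VV[1],msg_vec) then VV[1][1]++ -> VV[1]=[0, 2, 0, 3]
Event 5: LOCAL 3: VV[3][3]++ -> VV[3]=[0, 0, 0, 4]
Event 6: LOCAL 2: VV[2][2]++ -> VV[2]=[0, 0, 2, 0]
Event 7: SEND 2->1: VV[2][2]++ -> VV[2]=[0, 0, 3, 0], msg_vec=[0, 0, 3, 0]; VV[1]=max(VV[1],msg_vec) then VV[1][1]++ -> VV[1]=[0, 3, 3, 3]
Event 1 stamp: [0, 0, 1, 0]
Event 6 stamp: [0, 0, 2, 0]
[0, 0, 1, 0] <= [0, 0, 2, 0]? True. Equal? False. Happens-before: True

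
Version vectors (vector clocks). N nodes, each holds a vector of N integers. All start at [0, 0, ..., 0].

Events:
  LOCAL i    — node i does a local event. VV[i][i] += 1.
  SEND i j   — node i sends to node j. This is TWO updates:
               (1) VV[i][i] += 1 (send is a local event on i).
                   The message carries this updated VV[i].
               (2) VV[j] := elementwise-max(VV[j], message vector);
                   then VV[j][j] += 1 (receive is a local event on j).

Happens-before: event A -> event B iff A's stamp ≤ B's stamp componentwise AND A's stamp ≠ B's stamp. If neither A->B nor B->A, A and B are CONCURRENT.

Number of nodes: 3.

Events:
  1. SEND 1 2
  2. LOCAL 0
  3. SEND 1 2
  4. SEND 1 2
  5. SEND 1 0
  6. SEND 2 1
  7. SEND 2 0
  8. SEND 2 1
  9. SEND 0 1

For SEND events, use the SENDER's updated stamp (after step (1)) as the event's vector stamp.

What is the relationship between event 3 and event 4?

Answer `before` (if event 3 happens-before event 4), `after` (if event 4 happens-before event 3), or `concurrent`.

Answer: before

Derivation:
Initial: VV[0]=[0, 0, 0]
Initial: VV[1]=[0, 0, 0]
Initial: VV[2]=[0, 0, 0]
Event 1: SEND 1->2: VV[1][1]++ -> VV[1]=[0, 1, 0], msg_vec=[0, 1, 0]; VV[2]=max(VV[2],msg_vec) then VV[2][2]++ -> VV[2]=[0, 1, 1]
Event 2: LOCAL 0: VV[0][0]++ -> VV[0]=[1, 0, 0]
Event 3: SEND 1->2: VV[1][1]++ -> VV[1]=[0, 2, 0], msg_vec=[0, 2, 0]; VV[2]=max(VV[2],msg_vec) then VV[2][2]++ -> VV[2]=[0, 2, 2]
Event 4: SEND 1->2: VV[1][1]++ -> VV[1]=[0, 3, 0], msg_vec=[0, 3, 0]; VV[2]=max(VV[2],msg_vec) then VV[2][2]++ -> VV[2]=[0, 3, 3]
Event 5: SEND 1->0: VV[1][1]++ -> VV[1]=[0, 4, 0], msg_vec=[0, 4, 0]; VV[0]=max(VV[0],msg_vec) then VV[0][0]++ -> VV[0]=[2, 4, 0]
Event 6: SEND 2->1: VV[2][2]++ -> VV[2]=[0, 3, 4], msg_vec=[0, 3, 4]; VV[1]=max(VV[1],msg_vec) then VV[1][1]++ -> VV[1]=[0, 5, 4]
Event 7: SEND 2->0: VV[2][2]++ -> VV[2]=[0, 3, 5], msg_vec=[0, 3, 5]; VV[0]=max(VV[0],msg_vec) then VV[0][0]++ -> VV[0]=[3, 4, 5]
Event 8: SEND 2->1: VV[2][2]++ -> VV[2]=[0, 3, 6], msg_vec=[0, 3, 6]; VV[1]=max(VV[1],msg_vec) then VV[1][1]++ -> VV[1]=[0, 6, 6]
Event 9: SEND 0->1: VV[0][0]++ -> VV[0]=[4, 4, 5], msg_vec=[4, 4, 5]; VV[1]=max(VV[1],msg_vec) then VV[1][1]++ -> VV[1]=[4, 7, 6]
Event 3 stamp: [0, 2, 0]
Event 4 stamp: [0, 3, 0]
[0, 2, 0] <= [0, 3, 0]? True
[0, 3, 0] <= [0, 2, 0]? False
Relation: before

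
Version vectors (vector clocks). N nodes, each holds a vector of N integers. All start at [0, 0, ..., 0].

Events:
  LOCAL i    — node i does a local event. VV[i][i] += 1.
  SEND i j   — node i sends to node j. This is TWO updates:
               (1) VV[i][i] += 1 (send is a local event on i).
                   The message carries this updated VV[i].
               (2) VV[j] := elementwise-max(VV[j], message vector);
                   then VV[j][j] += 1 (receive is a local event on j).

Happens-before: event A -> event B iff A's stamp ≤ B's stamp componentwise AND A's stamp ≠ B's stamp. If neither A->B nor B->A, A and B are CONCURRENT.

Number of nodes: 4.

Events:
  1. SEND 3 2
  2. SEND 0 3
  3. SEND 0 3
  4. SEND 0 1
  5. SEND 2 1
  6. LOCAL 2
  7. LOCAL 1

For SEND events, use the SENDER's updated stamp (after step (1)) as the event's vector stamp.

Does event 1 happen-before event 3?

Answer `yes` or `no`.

Initial: VV[0]=[0, 0, 0, 0]
Initial: VV[1]=[0, 0, 0, 0]
Initial: VV[2]=[0, 0, 0, 0]
Initial: VV[3]=[0, 0, 0, 0]
Event 1: SEND 3->2: VV[3][3]++ -> VV[3]=[0, 0, 0, 1], msg_vec=[0, 0, 0, 1]; VV[2]=max(VV[2],msg_vec) then VV[2][2]++ -> VV[2]=[0, 0, 1, 1]
Event 2: SEND 0->3: VV[0][0]++ -> VV[0]=[1, 0, 0, 0], msg_vec=[1, 0, 0, 0]; VV[3]=max(VV[3],msg_vec) then VV[3][3]++ -> VV[3]=[1, 0, 0, 2]
Event 3: SEND 0->3: VV[0][0]++ -> VV[0]=[2, 0, 0, 0], msg_vec=[2, 0, 0, 0]; VV[3]=max(VV[3],msg_vec) then VV[3][3]++ -> VV[3]=[2, 0, 0, 3]
Event 4: SEND 0->1: VV[0][0]++ -> VV[0]=[3, 0, 0, 0], msg_vec=[3, 0, 0, 0]; VV[1]=max(VV[1],msg_vec) then VV[1][1]++ -> VV[1]=[3, 1, 0, 0]
Event 5: SEND 2->1: VV[2][2]++ -> VV[2]=[0, 0, 2, 1], msg_vec=[0, 0, 2, 1]; VV[1]=max(VV[1],msg_vec) then VV[1][1]++ -> VV[1]=[3, 2, 2, 1]
Event 6: LOCAL 2: VV[2][2]++ -> VV[2]=[0, 0, 3, 1]
Event 7: LOCAL 1: VV[1][1]++ -> VV[1]=[3, 3, 2, 1]
Event 1 stamp: [0, 0, 0, 1]
Event 3 stamp: [2, 0, 0, 0]
[0, 0, 0, 1] <= [2, 0, 0, 0]? False. Equal? False. Happens-before: False

Answer: no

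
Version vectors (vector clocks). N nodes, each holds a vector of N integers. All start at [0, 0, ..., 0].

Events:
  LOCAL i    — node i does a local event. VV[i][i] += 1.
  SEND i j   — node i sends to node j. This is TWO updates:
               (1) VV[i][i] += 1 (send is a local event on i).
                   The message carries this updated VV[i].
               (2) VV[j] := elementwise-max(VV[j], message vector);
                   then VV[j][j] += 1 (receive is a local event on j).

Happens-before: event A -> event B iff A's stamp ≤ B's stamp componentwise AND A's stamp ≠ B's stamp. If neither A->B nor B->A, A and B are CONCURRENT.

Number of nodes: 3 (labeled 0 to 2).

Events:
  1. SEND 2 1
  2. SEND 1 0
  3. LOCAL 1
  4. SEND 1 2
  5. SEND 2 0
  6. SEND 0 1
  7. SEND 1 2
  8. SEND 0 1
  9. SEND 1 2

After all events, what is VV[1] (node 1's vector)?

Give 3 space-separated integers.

Initial: VV[0]=[0, 0, 0]
Initial: VV[1]=[0, 0, 0]
Initial: VV[2]=[0, 0, 0]
Event 1: SEND 2->1: VV[2][2]++ -> VV[2]=[0, 0, 1], msg_vec=[0, 0, 1]; VV[1]=max(VV[1],msg_vec) then VV[1][1]++ -> VV[1]=[0, 1, 1]
Event 2: SEND 1->0: VV[1][1]++ -> VV[1]=[0, 2, 1], msg_vec=[0, 2, 1]; VV[0]=max(VV[0],msg_vec) then VV[0][0]++ -> VV[0]=[1, 2, 1]
Event 3: LOCAL 1: VV[1][1]++ -> VV[1]=[0, 3, 1]
Event 4: SEND 1->2: VV[1][1]++ -> VV[1]=[0, 4, 1], msg_vec=[0, 4, 1]; VV[2]=max(VV[2],msg_vec) then VV[2][2]++ -> VV[2]=[0, 4, 2]
Event 5: SEND 2->0: VV[2][2]++ -> VV[2]=[0, 4, 3], msg_vec=[0, 4, 3]; VV[0]=max(VV[0],msg_vec) then VV[0][0]++ -> VV[0]=[2, 4, 3]
Event 6: SEND 0->1: VV[0][0]++ -> VV[0]=[3, 4, 3], msg_vec=[3, 4, 3]; VV[1]=max(VV[1],msg_vec) then VV[1][1]++ -> VV[1]=[3, 5, 3]
Event 7: SEND 1->2: VV[1][1]++ -> VV[1]=[3, 6, 3], msg_vec=[3, 6, 3]; VV[2]=max(VV[2],msg_vec) then VV[2][2]++ -> VV[2]=[3, 6, 4]
Event 8: SEND 0->1: VV[0][0]++ -> VV[0]=[4, 4, 3], msg_vec=[4, 4, 3]; VV[1]=max(VV[1],msg_vec) then VV[1][1]++ -> VV[1]=[4, 7, 3]
Event 9: SEND 1->2: VV[1][1]++ -> VV[1]=[4, 8, 3], msg_vec=[4, 8, 3]; VV[2]=max(VV[2],msg_vec) then VV[2][2]++ -> VV[2]=[4, 8, 5]
Final vectors: VV[0]=[4, 4, 3]; VV[1]=[4, 8, 3]; VV[2]=[4, 8, 5]

Answer: 4 8 3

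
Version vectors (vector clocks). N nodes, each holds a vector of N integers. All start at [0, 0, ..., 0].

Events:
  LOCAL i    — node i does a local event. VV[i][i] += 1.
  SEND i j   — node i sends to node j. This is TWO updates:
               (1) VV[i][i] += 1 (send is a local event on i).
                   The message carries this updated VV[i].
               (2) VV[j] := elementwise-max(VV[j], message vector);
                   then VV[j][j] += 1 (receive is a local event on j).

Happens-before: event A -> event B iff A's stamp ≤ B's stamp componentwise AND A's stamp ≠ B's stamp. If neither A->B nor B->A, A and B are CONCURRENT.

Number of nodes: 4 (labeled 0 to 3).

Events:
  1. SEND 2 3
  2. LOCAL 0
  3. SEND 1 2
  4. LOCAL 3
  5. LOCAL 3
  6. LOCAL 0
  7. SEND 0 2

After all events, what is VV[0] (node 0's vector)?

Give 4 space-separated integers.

Answer: 3 0 0 0

Derivation:
Initial: VV[0]=[0, 0, 0, 0]
Initial: VV[1]=[0, 0, 0, 0]
Initial: VV[2]=[0, 0, 0, 0]
Initial: VV[3]=[0, 0, 0, 0]
Event 1: SEND 2->3: VV[2][2]++ -> VV[2]=[0, 0, 1, 0], msg_vec=[0, 0, 1, 0]; VV[3]=max(VV[3],msg_vec) then VV[3][3]++ -> VV[3]=[0, 0, 1, 1]
Event 2: LOCAL 0: VV[0][0]++ -> VV[0]=[1, 0, 0, 0]
Event 3: SEND 1->2: VV[1][1]++ -> VV[1]=[0, 1, 0, 0], msg_vec=[0, 1, 0, 0]; VV[2]=max(VV[2],msg_vec) then VV[2][2]++ -> VV[2]=[0, 1, 2, 0]
Event 4: LOCAL 3: VV[3][3]++ -> VV[3]=[0, 0, 1, 2]
Event 5: LOCAL 3: VV[3][3]++ -> VV[3]=[0, 0, 1, 3]
Event 6: LOCAL 0: VV[0][0]++ -> VV[0]=[2, 0, 0, 0]
Event 7: SEND 0->2: VV[0][0]++ -> VV[0]=[3, 0, 0, 0], msg_vec=[3, 0, 0, 0]; VV[2]=max(VV[2],msg_vec) then VV[2][2]++ -> VV[2]=[3, 1, 3, 0]
Final vectors: VV[0]=[3, 0, 0, 0]; VV[1]=[0, 1, 0, 0]; VV[2]=[3, 1, 3, 0]; VV[3]=[0, 0, 1, 3]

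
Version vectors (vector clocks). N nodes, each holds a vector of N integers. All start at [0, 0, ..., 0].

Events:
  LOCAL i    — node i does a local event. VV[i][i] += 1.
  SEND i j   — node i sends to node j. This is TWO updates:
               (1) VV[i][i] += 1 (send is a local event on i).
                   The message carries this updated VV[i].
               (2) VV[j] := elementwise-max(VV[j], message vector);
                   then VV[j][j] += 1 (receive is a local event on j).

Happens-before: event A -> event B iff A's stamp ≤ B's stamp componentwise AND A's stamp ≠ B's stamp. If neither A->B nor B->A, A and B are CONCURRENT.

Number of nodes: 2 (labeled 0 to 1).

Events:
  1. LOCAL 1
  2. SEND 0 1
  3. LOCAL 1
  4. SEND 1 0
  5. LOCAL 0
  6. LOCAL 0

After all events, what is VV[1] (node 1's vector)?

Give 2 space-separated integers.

Answer: 1 4

Derivation:
Initial: VV[0]=[0, 0]
Initial: VV[1]=[0, 0]
Event 1: LOCAL 1: VV[1][1]++ -> VV[1]=[0, 1]
Event 2: SEND 0->1: VV[0][0]++ -> VV[0]=[1, 0], msg_vec=[1, 0]; VV[1]=max(VV[1],msg_vec) then VV[1][1]++ -> VV[1]=[1, 2]
Event 3: LOCAL 1: VV[1][1]++ -> VV[1]=[1, 3]
Event 4: SEND 1->0: VV[1][1]++ -> VV[1]=[1, 4], msg_vec=[1, 4]; VV[0]=max(VV[0],msg_vec) then VV[0][0]++ -> VV[0]=[2, 4]
Event 5: LOCAL 0: VV[0][0]++ -> VV[0]=[3, 4]
Event 6: LOCAL 0: VV[0][0]++ -> VV[0]=[4, 4]
Final vectors: VV[0]=[4, 4]; VV[1]=[1, 4]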